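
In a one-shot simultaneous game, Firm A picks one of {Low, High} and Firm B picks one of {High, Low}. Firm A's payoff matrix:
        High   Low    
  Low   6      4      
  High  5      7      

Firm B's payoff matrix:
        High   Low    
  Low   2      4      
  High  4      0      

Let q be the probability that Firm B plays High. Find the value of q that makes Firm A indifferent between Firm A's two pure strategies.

For Firm A to be willing to mix, Firm A must be indifferent between Low and High, which pins down Firm B's mix.
  Firm A's expected payoff from Low: q·6 + (1−q)·4 = 2q + 4
  Firm A's expected payoff from High: q·5 + (1−q)·7 = -2q + 7
  2q + 4 = -2q + 7  ⇒  4q = 3  ⇒  q = 3/4.

q = 3/4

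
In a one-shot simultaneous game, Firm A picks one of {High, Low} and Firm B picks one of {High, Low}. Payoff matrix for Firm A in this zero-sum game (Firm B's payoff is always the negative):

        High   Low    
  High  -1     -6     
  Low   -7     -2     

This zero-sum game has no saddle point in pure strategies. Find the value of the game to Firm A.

v = -4

Firm A's indifference between High and Low determines Firm B's mixing probability q:
  Firm A's payoff from High: q·(-1) + (1−q)·(-6) = 5q - 6
  Firm A's payoff from Low: q·(-7) + (1−q)·(-2) = -5q - 2
  5q - 6 = -5q - 2  ⇒  10q = 4  ⇒  q = 2/5.
The value is Firm A's expected payoff against this mix (using High): (2/5)·(-1) + (3/5)·(-6) = -4.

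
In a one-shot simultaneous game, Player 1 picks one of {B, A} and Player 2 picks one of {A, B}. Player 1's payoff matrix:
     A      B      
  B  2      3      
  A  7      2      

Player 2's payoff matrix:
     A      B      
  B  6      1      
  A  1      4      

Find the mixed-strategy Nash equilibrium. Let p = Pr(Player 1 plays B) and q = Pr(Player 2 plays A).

p = 3/8, q = 1/6

Set Player 2's expected payoff from A equal to that from B:
  Player 2's expected payoff from A: p·6 + (1−p)·1 = 5p + 1
  Player 2's expected payoff from B: p·1 + (1−p)·4 = -3p + 4
  5p + 1 = -3p + 4  ⇒  8p = 3  ⇒  p = 3/8.
Player 1's indifference between B and A determines Player 2's mixing probability q:
  Player 1's expected payoff from B: q·2 + (1−q)·3 = -q + 3
  Player 1's expected payoff from A: q·7 + (1−q)·2 = 5q + 2
  -q + 3 = 5q + 2  ⇒  -6q = -1  ⇒  q = 1/6.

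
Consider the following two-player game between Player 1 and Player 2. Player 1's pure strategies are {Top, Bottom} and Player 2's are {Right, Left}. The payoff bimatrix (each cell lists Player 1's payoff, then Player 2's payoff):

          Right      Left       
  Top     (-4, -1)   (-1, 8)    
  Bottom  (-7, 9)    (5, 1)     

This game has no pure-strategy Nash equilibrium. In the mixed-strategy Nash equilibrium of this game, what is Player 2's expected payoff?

73/17

In a mixed equilibrium Player 2 is indifferent between Right and Left; this condition fixes p.
  Player 2's payoff from Right: p·(-1) + (1−p)·9 = -10p + 9
  Player 2's payoff from Left: p·8 + (1−p)·1 = 7p + 1
  -10p + 9 = 7p + 1  ⇒  -17p = -8  ⇒  p = 8/17.
At equilibrium Player 2 is indifferent across columns, so Player 2's payoff equals the payoff from Right: (8/17)·(-1) + (9/17)·9 = 73/17.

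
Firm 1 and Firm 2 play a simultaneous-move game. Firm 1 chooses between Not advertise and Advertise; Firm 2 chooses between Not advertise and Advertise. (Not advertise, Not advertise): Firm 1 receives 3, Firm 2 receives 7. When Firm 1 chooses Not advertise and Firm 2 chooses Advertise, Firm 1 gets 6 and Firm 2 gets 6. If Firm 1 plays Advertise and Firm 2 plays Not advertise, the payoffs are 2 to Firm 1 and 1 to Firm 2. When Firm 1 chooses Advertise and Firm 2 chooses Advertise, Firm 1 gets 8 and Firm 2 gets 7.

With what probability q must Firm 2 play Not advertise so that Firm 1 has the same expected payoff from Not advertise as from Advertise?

Set Firm 1's expected payoff from Not advertise equal to that from Advertise:
  Firm 1's expected payoff from Not advertise: q·3 + (1−q)·6 = -3q + 6
  Firm 1's expected payoff from Advertise: q·2 + (1−q)·8 = -6q + 8
  -3q + 6 = -6q + 8  ⇒  3q = 2  ⇒  q = 2/3.

q = 2/3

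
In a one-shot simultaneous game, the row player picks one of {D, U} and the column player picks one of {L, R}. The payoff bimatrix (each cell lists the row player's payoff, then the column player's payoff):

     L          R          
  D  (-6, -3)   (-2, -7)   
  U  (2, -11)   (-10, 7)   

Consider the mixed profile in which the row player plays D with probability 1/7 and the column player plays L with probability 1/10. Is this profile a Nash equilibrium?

No

Given the row player's mix p = 1/7, the column player's payoff from L is -69/7 but from R is 5. The column player strictly prefers R, so the column player would not mix.
So the proposed profile is not a Nash equilibrium.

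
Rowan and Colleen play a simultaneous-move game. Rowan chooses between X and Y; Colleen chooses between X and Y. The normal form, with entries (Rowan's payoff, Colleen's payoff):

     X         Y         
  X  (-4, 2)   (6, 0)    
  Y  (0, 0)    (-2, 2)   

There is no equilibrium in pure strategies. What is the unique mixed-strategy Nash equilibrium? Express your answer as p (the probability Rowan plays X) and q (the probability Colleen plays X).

Colleen's indifference between X and Y determines Rowan's mixing probability p:
  Colleen's payoff from X: p·2 + (1−p)·0 = 2p
  Colleen's payoff from Y: p·0 + (1−p)·2 = -2p + 2
  2p = -2p + 2  ⇒  4p = 2  ⇒  p = 1/2.
For Rowan to be willing to mix, Rowan must be indifferent between X and Y, which pins down Colleen's mix.
  Rowan's payoff to X: q·(-4) + (1−q)·6 = -10q + 6
  Rowan's payoff to Y: q·0 + (1−q)·(-2) = 2q - 2
  -10q + 6 = 2q - 2  ⇒  -12q = -8  ⇒  q = 2/3.

p = 1/2, q = 2/3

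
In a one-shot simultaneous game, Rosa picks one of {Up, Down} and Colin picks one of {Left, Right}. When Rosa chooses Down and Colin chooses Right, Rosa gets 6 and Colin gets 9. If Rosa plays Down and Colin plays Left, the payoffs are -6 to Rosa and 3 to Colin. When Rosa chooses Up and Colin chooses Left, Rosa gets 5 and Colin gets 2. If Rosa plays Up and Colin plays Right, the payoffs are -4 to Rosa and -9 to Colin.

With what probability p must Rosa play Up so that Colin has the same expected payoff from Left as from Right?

Set Colin's expected payoff from Left equal to that from Right:
  Colin's payoff from Left: p·2 + (1−p)·3 = -p + 3
  Colin's payoff from Right: p·(-9) + (1−p)·9 = -18p + 9
  -p + 3 = -18p + 9  ⇒  17p = 6  ⇒  p = 6/17.

p = 6/17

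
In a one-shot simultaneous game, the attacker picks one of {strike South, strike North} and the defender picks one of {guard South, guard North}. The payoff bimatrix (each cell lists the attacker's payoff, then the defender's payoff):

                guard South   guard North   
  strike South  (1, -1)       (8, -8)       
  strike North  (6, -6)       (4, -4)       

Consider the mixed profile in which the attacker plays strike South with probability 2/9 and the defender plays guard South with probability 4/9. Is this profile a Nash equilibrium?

Yes

Check the defender's indifference given the attacker's mix p = 2/9:
  payoff from guard South = -44/9; payoff from guard North = -44/9 — equal.
Check the attacker's indifference given the defender's mix q = 4/9:
  payoff from strike South = 44/9; payoff from strike North = 44/9 — equal.
Both players are indifferent, so neither can profitably deviate.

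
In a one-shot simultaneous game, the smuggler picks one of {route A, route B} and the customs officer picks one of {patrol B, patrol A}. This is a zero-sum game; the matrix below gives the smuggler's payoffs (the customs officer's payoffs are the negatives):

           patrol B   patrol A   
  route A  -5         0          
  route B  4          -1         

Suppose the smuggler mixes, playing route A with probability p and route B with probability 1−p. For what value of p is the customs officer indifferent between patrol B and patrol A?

p = 1/2

Set the customs officer's expected payoff from patrol B equal to that from patrol A:
  the customs officer's payoff to patrol B: p·5 + (1−p)·(-4) = 9p - 4
  the customs officer's payoff to patrol A: p·0 + (1−p)·1 = -p + 1
  9p - 4 = -p + 1  ⇒  10p = 5  ⇒  p = 1/2.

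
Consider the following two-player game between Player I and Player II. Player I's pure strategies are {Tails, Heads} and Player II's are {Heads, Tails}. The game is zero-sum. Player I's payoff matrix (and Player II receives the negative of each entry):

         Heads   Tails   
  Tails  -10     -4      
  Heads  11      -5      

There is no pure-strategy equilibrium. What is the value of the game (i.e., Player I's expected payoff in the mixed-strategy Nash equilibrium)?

Player I's indifference between Tails and Heads determines Player II's mixing probability q:
  Player I's expected payoff from Tails: q·(-10) + (1−q)·(-4) = -6q - 4
  Player I's expected payoff from Heads: q·11 + (1−q)·(-5) = 16q - 5
  -6q - 4 = 16q - 5  ⇒  -22q = -1  ⇒  q = 1/22.
The value is Player I's expected payoff against this mix (using Tails): (1/22)·(-10) + (21/22)·(-4) = -47/11.

v = -47/11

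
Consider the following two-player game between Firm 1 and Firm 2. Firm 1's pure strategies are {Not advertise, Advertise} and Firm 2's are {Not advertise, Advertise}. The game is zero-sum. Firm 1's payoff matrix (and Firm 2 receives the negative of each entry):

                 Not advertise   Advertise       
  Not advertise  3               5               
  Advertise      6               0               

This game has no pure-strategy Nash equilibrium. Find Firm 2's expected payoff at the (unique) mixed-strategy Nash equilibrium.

-15/4

Firm 2's indifference between Not advertise and Advertise determines Firm 1's mixing probability p:
  Firm 2's expected payoff from Not advertise: p·(-3) + (1−p)·(-6) = 3p - 6
  Firm 2's expected payoff from Advertise: p·(-5) + (1−p)·0 = -5p
  3p - 6 = -5p  ⇒  8p = 6  ⇒  p = 3/4.
At equilibrium Firm 2 is indifferent across columns, so Firm 2's payoff equals the payoff from Not advertise: (3/4)·(-3) + (1/4)·(-6) = -15/4.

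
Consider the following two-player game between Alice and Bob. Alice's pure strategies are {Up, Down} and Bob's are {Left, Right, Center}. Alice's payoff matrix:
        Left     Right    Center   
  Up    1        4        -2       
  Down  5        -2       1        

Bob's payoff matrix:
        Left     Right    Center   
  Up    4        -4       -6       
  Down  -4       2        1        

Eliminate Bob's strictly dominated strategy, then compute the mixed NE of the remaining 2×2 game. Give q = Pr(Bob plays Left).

q = 3/5

Bob's strategy Center is strictly dominated by Right: -4 > -6 and 2 > 1. Eliminate Center.
Bob's mix must leave Alice indifferent between Up and Down.
  Alice's expected payoff from Up: q·1 + (1−q)·4 = -3q + 4
  Alice's expected payoff from Down: q·5 + (1−q)·(-2) = 7q - 2
  -3q + 4 = 7q - 2  ⇒  -10q = -6  ⇒  q = 3/5.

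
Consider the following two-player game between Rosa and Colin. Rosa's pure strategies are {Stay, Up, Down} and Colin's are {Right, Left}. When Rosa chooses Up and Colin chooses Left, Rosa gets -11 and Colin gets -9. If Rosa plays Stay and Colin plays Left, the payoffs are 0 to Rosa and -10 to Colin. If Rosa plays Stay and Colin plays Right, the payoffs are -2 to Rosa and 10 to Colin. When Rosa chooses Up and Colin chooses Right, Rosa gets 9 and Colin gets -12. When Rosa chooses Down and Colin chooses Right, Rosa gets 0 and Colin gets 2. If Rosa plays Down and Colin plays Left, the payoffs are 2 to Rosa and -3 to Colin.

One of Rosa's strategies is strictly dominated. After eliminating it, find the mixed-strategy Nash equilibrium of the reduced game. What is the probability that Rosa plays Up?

p = 5/8

Rosa's strategy Stay is strictly dominated by Down: 0 > -2 and 2 > 0. Eliminate Stay.
Colin's indifference between Right and Left determines Rosa's mixing probability p:
  Colin's payoff from Right: p·(-12) + (1−p)·2 = -14p + 2
  Colin's payoff from Left: p·(-9) + (1−p)·(-3) = -6p - 3
  -14p + 2 = -6p - 3  ⇒  -8p = -5  ⇒  p = 5/8.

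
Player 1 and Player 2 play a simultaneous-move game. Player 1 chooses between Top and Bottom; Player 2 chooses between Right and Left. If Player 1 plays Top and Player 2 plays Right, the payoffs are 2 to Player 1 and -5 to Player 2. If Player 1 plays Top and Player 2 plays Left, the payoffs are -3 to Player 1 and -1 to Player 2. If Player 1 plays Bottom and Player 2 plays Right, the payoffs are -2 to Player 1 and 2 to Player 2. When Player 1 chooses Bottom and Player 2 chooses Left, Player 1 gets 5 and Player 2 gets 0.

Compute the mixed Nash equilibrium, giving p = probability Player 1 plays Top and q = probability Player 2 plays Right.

p = 1/3, q = 2/3

Set Player 2's expected payoff from Right equal to that from Left:
  Player 2's payoff from Right: p·(-5) + (1−p)·2 = -7p + 2
  Player 2's payoff from Left: p·(-1) + (1−p)·0 = -p
  -7p + 2 = -p  ⇒  -6p = -2  ⇒  p = 1/3.
Player 1's indifference between Top and Bottom determines Player 2's mixing probability q:
  Player 1's expected payoff from Top: q·2 + (1−q)·(-3) = 5q - 3
  Player 1's expected payoff from Bottom: q·(-2) + (1−q)·5 = -7q + 5
  5q - 3 = -7q + 5  ⇒  12q = 8  ⇒  q = 2/3.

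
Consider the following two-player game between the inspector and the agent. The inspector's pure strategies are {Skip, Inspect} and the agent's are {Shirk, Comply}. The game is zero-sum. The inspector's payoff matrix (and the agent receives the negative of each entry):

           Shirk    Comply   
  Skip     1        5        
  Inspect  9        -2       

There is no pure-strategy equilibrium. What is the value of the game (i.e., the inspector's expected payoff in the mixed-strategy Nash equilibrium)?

For the inspector to be willing to mix, the inspector must be indifferent between Skip and Inspect, which pins down the agent's mix.
  the inspector's payoff to Skip: q·1 + (1−q)·5 = -4q + 5
  the inspector's payoff to Inspect: q·9 + (1−q)·(-2) = 11q - 2
  -4q + 5 = 11q - 2  ⇒  -15q = -7  ⇒  q = 7/15.
The value is the inspector's expected payoff against this mix (using Skip): (7/15)·1 + (8/15)·5 = 47/15.

v = 47/15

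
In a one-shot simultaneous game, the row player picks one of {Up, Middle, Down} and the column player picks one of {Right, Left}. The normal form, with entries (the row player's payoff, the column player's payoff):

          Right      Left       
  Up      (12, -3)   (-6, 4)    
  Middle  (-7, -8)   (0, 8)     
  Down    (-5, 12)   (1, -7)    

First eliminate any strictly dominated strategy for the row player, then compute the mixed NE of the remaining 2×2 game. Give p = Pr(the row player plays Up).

p = 19/26

The row player's strategy Middle is strictly dominated by Down: -5 > -7 and 1 > 0. Eliminate Middle.
The column player's indifference between Right and Left determines the row player's mixing probability p:
  the column player's expected payoff from Right: p·(-3) + (1−p)·12 = -15p + 12
  the column player's expected payoff from Left: p·4 + (1−p)·(-7) = 11p - 7
  -15p + 12 = 11p - 7  ⇒  -26p = -19  ⇒  p = 19/26.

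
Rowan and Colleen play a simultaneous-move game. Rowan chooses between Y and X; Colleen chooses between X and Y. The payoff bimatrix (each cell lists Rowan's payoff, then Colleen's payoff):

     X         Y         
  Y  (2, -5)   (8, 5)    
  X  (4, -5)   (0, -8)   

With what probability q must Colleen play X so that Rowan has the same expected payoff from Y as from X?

Set Rowan's expected payoff from Y equal to that from X:
  Rowan's payoff from Y: q·2 + (1−q)·8 = -6q + 8
  Rowan's payoff from X: q·4 + (1−q)·0 = 4q
  -6q + 8 = 4q  ⇒  -10q = -8  ⇒  q = 4/5.

q = 4/5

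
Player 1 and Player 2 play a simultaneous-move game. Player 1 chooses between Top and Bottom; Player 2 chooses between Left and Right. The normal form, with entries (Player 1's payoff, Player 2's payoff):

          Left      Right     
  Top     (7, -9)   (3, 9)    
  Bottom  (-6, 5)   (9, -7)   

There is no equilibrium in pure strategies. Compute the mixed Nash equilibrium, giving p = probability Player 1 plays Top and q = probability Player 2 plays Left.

Player 2's indifference between Left and Right determines Player 1's mixing probability p:
  Player 2's payoff to Left: p·(-9) + (1−p)·5 = -14p + 5
  Player 2's payoff to Right: p·9 + (1−p)·(-7) = 16p - 7
  -14p + 5 = 16p - 7  ⇒  -30p = -12  ⇒  p = 2/5.
Player 2's mix must leave Player 1 indifferent between Top and Bottom.
  Player 1's expected payoff from Top: q·7 + (1−q)·3 = 4q + 3
  Player 1's expected payoff from Bottom: q·(-6) + (1−q)·9 = -15q + 9
  4q + 3 = -15q + 9  ⇒  19q = 6  ⇒  q = 6/19.

p = 2/5, q = 6/19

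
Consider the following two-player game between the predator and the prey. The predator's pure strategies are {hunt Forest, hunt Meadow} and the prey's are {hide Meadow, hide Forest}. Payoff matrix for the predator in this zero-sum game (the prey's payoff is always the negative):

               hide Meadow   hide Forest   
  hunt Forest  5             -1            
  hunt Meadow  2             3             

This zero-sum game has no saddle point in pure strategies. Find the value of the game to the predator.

The predator's indifference between hunt Forest and hunt Meadow determines the prey's mixing probability q:
  the predator's payoff to hunt Forest: q·5 + (1−q)·(-1) = 6q - 1
  the predator's payoff to hunt Meadow: q·2 + (1−q)·3 = -q + 3
  6q - 1 = -q + 3  ⇒  7q = 4  ⇒  q = 4/7.
The value is the predator's expected payoff against this mix (using hunt Forest): (4/7)·5 + (3/7)·(-1) = 17/7.

v = 17/7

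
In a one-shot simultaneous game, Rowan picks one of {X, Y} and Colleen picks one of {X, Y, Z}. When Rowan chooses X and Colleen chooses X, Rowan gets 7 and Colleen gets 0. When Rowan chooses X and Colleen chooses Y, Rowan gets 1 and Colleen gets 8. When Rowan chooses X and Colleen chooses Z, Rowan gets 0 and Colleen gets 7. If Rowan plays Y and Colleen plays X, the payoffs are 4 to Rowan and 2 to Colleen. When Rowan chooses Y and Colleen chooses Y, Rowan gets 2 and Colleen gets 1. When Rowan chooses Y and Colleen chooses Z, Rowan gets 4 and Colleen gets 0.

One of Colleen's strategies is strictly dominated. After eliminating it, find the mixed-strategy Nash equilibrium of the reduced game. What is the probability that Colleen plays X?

q = 1/4

Colleen's strategy Z is strictly dominated by Y: 8 > 7 and 1 > 0. Eliminate Z.
For Rowan to be willing to mix, Rowan must be indifferent between X and Y, which pins down Colleen's mix.
  Rowan's payoff from X: q·7 + (1−q)·1 = 6q + 1
  Rowan's payoff from Y: q·4 + (1−q)·2 = 2q + 2
  6q + 1 = 2q + 2  ⇒  4q = 1  ⇒  q = 1/4.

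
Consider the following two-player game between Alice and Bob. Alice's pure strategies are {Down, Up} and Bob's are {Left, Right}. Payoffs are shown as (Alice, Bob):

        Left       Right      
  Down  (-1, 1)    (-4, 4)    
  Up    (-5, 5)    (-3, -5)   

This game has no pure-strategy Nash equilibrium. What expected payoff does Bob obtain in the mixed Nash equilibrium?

Set Bob's expected payoff from Left equal to that from Right:
  Bob's payoff from Left: p·1 + (1−p)·5 = -4p + 5
  Bob's payoff from Right: p·4 + (1−p)·(-5) = 9p - 5
  -4p + 5 = 9p - 5  ⇒  -13p = -10  ⇒  p = 10/13.
At equilibrium Bob is indifferent across columns, so Bob's payoff equals the payoff from Left: (10/13)·1 + (3/13)·5 = 25/13.

25/13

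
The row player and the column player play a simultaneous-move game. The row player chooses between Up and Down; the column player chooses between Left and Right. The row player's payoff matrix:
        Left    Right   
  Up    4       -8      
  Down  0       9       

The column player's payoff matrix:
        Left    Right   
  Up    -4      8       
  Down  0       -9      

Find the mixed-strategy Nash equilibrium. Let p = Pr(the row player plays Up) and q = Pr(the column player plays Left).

p = 3/7, q = 17/21

In a mixed equilibrium the column player is indifferent between Left and Right; this condition fixes p.
  the column player's payoff to Left: p·(-4) + (1−p)·0 = -4p
  the column player's payoff to Right: p·8 + (1−p)·(-9) = 17p - 9
  -4p = 17p - 9  ⇒  -21p = -9  ⇒  p = 3/7.
Set the row player's expected payoff from Up equal to that from Down:
  the row player's payoff from Up: q·4 + (1−q)·(-8) = 12q - 8
  the row player's payoff from Down: q·0 + (1−q)·9 = -9q + 9
  12q - 8 = -9q + 9  ⇒  21q = 17  ⇒  q = 17/21.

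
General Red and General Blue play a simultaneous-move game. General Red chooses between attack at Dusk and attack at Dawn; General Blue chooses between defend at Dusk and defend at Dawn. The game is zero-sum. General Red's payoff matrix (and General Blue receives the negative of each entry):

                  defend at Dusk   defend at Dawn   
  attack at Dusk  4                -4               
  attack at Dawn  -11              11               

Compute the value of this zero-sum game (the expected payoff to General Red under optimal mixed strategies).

In a mixed equilibrium General Red is indifferent between attack at Dusk and attack at Dawn; this condition fixes q.
  General Red's payoff to attack at Dusk: q·4 + (1−q)·(-4) = 8q - 4
  General Red's payoff to attack at Dawn: q·(-11) + (1−q)·11 = -22q + 11
  8q - 4 = -22q + 11  ⇒  30q = 15  ⇒  q = 1/2.
The value is General Red's expected payoff against this mix (using attack at Dusk): (1/2)·4 + (1/2)·(-4) = 0.

v = 0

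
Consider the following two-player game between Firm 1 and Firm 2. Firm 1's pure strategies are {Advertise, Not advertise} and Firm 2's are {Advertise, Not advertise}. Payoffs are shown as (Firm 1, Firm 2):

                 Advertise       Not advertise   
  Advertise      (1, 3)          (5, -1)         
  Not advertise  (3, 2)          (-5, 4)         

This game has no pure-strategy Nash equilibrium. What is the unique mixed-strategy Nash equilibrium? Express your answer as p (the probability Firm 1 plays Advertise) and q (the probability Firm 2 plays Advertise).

Firm 1's mix must leave Firm 2 indifferent between Advertise and Not advertise.
  Firm 2's payoff from Advertise: p·3 + (1−p)·2 = p + 2
  Firm 2's payoff from Not advertise: p·(-1) + (1−p)·4 = -5p + 4
  p + 2 = -5p + 4  ⇒  6p = 2  ⇒  p = 1/3.
Firm 1's indifference between Advertise and Not advertise determines Firm 2's mixing probability q:
  Firm 1's expected payoff from Advertise: q·1 + (1−q)·5 = -4q + 5
  Firm 1's expected payoff from Not advertise: q·3 + (1−q)·(-5) = 8q - 5
  -4q + 5 = 8q - 5  ⇒  -12q = -10  ⇒  q = 5/6.

p = 1/3, q = 5/6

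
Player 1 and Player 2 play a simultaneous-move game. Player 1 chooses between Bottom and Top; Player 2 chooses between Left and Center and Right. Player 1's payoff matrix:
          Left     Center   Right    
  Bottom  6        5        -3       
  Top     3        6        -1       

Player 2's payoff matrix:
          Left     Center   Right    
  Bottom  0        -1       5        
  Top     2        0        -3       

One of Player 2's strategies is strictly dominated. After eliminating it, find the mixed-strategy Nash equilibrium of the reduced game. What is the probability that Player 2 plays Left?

q = 2/5

Player 2's strategy Center is strictly dominated by Left: 0 > -1 and 2 > 0. Eliminate Center.
For Player 1 to be willing to mix, Player 1 must be indifferent between Bottom and Top, which pins down Player 2's mix.
  Player 1's payoff from Bottom: q·6 + (1−q)·(-3) = 9q - 3
  Player 1's payoff from Top: q·3 + (1−q)·(-1) = 4q - 1
  9q - 3 = 4q - 1  ⇒  5q = 2  ⇒  q = 2/5.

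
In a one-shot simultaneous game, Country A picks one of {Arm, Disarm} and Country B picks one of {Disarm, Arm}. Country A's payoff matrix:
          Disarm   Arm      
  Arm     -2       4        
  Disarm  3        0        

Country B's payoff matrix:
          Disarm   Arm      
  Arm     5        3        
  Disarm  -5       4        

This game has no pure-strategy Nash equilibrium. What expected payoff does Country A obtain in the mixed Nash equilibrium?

4/3

Country B's mix must leave Country A indifferent between Arm and Disarm.
  Country A's payoff from Arm: q·(-2) + (1−q)·4 = -6q + 4
  Country A's payoff from Disarm: q·3 + (1−q)·0 = 3q
  -6q + 4 = 3q  ⇒  -9q = -4  ⇒  q = 4/9.
At equilibrium Country A is indifferent across rows, so Country A's payoff equals the payoff from Arm: (4/9)·(-2) + (5/9)·4 = 4/3.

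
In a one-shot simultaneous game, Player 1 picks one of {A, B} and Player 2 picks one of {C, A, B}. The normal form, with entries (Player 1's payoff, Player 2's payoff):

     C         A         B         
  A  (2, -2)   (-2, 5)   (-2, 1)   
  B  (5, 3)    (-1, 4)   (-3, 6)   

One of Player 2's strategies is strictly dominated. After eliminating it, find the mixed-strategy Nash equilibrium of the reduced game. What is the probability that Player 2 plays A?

q = 1/2

Player 2's strategy C is strictly dominated by B: 1 > -2 and 6 > 3. Eliminate C.
For Player 1 to be willing to mix, Player 1 must be indifferent between A and B, which pins down Player 2's mix.
  Player 1's expected payoff from A: q·(-2) + (1−q)·(-2) = -2
  Player 1's expected payoff from B: q·(-1) + (1−q)·(-3) = 2q - 3
  -2 = 2q - 3  ⇒  -2q = -1  ⇒  q = 1/2.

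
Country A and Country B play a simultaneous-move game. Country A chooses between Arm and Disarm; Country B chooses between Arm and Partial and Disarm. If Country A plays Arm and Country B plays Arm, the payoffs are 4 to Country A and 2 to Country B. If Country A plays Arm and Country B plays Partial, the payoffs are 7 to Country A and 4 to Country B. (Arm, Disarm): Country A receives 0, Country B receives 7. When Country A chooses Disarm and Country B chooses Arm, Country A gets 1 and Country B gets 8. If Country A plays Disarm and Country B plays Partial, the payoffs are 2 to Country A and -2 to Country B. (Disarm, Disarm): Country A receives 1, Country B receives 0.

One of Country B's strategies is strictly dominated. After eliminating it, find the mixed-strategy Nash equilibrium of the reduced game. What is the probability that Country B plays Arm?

q = 1/4

Country B's strategy Partial is strictly dominated by Disarm: 7 > 4 and 0 > -2. Eliminate Partial.
Country A's indifference between Arm and Disarm determines Country B's mixing probability q:
  Country A's expected payoff from Arm: q·4 + (1−q)·0 = 4q
  Country A's expected payoff from Disarm: q·1 + (1−q)·1 = 1
  4q = 1  ⇒  4q = 1  ⇒  q = 1/4.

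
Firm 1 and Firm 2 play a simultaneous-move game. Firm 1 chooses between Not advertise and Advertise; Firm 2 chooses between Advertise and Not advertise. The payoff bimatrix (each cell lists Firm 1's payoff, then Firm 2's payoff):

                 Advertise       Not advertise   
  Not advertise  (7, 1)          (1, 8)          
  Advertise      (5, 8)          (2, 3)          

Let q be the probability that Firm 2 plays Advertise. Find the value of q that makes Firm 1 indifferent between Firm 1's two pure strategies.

For Firm 1 to be willing to mix, Firm 1 must be indifferent between Not advertise and Advertise, which pins down Firm 2's mix.
  Firm 1's payoff to Not advertise: q·7 + (1−q)·1 = 6q + 1
  Firm 1's payoff to Advertise: q·5 + (1−q)·2 = 3q + 2
  6q + 1 = 3q + 2  ⇒  3q = 1  ⇒  q = 1/3.

q = 1/3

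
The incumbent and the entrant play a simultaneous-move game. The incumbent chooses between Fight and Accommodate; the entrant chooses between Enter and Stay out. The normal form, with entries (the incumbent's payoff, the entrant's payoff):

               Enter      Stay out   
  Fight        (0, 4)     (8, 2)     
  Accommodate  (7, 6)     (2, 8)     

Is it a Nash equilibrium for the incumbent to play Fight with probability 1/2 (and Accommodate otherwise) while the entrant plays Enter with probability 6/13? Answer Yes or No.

Check the entrant's indifference given the incumbent's mix p = 1/2:
  payoff from Enter = 5; payoff from Stay out = 5 — equal.
Check the incumbent's indifference given the entrant's mix q = 6/13:
  payoff from Fight = 56/13; payoff from Accommodate = 56/13 — equal.
Both players are indifferent, so neither can profitably deviate.

Yes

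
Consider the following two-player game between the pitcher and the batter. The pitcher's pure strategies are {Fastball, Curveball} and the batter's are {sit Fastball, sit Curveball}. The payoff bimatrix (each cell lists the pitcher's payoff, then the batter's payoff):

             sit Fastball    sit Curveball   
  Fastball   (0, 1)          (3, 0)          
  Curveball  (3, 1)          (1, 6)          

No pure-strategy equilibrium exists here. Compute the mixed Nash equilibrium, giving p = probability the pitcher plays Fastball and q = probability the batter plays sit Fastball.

p = 5/6, q = 2/5

For the batter to be willing to mix, the batter must be indifferent between sit Fastball and sit Curveball, which pins down the pitcher's mix.
  the batter's payoff from sit Fastball: p·1 + (1−p)·1 = 1
  the batter's payoff from sit Curveball: p·0 + (1−p)·6 = -6p + 6
  1 = -6p + 6  ⇒  6p = 5  ⇒  p = 5/6.
Set the pitcher's expected payoff from Fastball equal to that from Curveball:
  the pitcher's expected payoff from Fastball: q·0 + (1−q)·3 = -3q + 3
  the pitcher's expected payoff from Curveball: q·3 + (1−q)·1 = 2q + 1
  -3q + 3 = 2q + 1  ⇒  -5q = -2  ⇒  q = 2/5.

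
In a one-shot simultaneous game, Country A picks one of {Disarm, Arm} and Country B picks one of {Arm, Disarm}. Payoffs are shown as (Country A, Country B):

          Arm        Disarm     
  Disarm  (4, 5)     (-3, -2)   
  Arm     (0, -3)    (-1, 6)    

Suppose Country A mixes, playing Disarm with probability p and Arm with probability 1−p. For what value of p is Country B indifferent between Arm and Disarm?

In a mixed equilibrium Country B is indifferent between Arm and Disarm; this condition fixes p.
  Country B's expected payoff from Arm: p·5 + (1−p)·(-3) = 8p - 3
  Country B's expected payoff from Disarm: p·(-2) + (1−p)·6 = -8p + 6
  8p - 3 = -8p + 6  ⇒  16p = 9  ⇒  p = 9/16.

p = 9/16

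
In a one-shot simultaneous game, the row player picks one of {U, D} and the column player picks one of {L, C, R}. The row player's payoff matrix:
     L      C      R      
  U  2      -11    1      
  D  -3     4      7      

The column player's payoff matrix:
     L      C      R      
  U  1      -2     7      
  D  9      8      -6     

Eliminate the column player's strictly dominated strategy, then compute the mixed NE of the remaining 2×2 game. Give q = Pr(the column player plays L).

q = 6/11

The column player's strategy C is strictly dominated by L: 1 > -2 and 9 > 8. Eliminate C.
In a mixed equilibrium the row player is indifferent between U and D; this condition fixes q.
  the row player's payoff to U: q·2 + (1−q)·1 = q + 1
  the row player's payoff to D: q·(-3) + (1−q)·7 = -10q + 7
  q + 1 = -10q + 7  ⇒  11q = 6  ⇒  q = 6/11.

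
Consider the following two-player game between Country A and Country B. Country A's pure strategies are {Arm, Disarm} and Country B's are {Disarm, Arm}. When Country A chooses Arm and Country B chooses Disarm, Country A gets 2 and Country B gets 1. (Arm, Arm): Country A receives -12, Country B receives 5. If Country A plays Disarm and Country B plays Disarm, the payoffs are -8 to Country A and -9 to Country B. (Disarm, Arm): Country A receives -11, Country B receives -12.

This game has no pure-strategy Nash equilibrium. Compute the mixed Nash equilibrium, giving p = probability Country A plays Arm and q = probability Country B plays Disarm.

p = 3/7, q = 1/11

In a mixed equilibrium Country B is indifferent between Disarm and Arm; this condition fixes p.
  Country B's payoff to Disarm: p·1 + (1−p)·(-9) = 10p - 9
  Country B's payoff to Arm: p·5 + (1−p)·(-12) = 17p - 12
  10p - 9 = 17p - 12  ⇒  -7p = -3  ⇒  p = 3/7.
Country B's mix must leave Country A indifferent between Arm and Disarm.
  Country A's payoff to Arm: q·2 + (1−q)·(-12) = 14q - 12
  Country A's payoff to Disarm: q·(-8) + (1−q)·(-11) = 3q - 11
  14q - 12 = 3q - 11  ⇒  11q = 1  ⇒  q = 1/11.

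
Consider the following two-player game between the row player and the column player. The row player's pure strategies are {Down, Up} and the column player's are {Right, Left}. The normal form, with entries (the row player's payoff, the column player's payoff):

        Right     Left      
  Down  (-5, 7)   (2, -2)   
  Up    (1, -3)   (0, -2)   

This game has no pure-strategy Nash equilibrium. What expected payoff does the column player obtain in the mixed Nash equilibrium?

For the column player to be willing to mix, the column player must be indifferent between Right and Left, which pins down the row player's mix.
  the column player's payoff from Right: p·7 + (1−p)·(-3) = 10p - 3
  the column player's payoff from Left: p·(-2) + (1−p)·(-2) = -2
  10p - 3 = -2  ⇒  10p = 1  ⇒  p = 1/10.
At equilibrium the column player is indifferent across columns, so the column player's payoff equals the payoff from Right: (1/10)·7 + (9/10)·(-3) = -2.

-2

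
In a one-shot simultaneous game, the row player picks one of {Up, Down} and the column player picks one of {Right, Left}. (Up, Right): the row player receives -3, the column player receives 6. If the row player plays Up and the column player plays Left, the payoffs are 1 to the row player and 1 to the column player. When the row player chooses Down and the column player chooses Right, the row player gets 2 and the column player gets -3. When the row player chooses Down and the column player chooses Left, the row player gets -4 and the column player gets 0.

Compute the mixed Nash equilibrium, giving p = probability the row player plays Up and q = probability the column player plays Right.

p = 3/8, q = 1/2

For the column player to be willing to mix, the column player must be indifferent between Right and Left, which pins down the row player's mix.
  the column player's payoff from Right: p·6 + (1−p)·(-3) = 9p - 3
  the column player's payoff from Left: p·1 + (1−p)·0 = p
  9p - 3 = p  ⇒  8p = 3  ⇒  p = 3/8.
Set the row player's expected payoff from Up equal to that from Down:
  the row player's payoff from Up: q·(-3) + (1−q)·1 = -4q + 1
  the row player's payoff from Down: q·2 + (1−q)·(-4) = 6q - 4
  -4q + 1 = 6q - 4  ⇒  -10q = -5  ⇒  q = 1/2.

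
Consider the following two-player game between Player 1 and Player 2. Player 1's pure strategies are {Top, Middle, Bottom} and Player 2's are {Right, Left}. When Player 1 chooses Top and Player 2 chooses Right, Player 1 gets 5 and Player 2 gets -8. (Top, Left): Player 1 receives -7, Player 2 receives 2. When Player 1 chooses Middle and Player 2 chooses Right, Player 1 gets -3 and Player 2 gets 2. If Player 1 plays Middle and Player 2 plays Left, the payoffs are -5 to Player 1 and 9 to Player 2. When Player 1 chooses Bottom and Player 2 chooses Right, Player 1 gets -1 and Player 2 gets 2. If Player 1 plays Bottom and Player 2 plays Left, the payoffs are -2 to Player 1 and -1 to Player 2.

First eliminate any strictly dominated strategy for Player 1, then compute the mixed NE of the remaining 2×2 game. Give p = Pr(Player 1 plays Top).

Player 1's strategy Middle is strictly dominated by Bottom: -1 > -3 and -2 > -5. Eliminate Middle.
Player 2's indifference between Right and Left determines Player 1's mixing probability p:
  Player 2's payoff from Right: p·(-8) + (1−p)·2 = -10p + 2
  Player 2's payoff from Left: p·2 + (1−p)·(-1) = 3p - 1
  -10p + 2 = 3p - 1  ⇒  -13p = -3  ⇒  p = 3/13.

p = 3/13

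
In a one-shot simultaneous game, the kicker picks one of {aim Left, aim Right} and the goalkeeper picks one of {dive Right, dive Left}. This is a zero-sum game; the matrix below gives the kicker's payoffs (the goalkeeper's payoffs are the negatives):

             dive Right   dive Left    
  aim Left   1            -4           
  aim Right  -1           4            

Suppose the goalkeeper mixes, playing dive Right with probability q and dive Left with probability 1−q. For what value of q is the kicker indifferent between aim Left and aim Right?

q = 4/5

The kicker's indifference between aim Left and aim Right determines the goalkeeper's mixing probability q:
  the kicker's payoff from aim Left: q·1 + (1−q)·(-4) = 5q - 4
  the kicker's payoff from aim Right: q·(-1) + (1−q)·4 = -5q + 4
  5q - 4 = -5q + 4  ⇒  10q = 8  ⇒  q = 4/5.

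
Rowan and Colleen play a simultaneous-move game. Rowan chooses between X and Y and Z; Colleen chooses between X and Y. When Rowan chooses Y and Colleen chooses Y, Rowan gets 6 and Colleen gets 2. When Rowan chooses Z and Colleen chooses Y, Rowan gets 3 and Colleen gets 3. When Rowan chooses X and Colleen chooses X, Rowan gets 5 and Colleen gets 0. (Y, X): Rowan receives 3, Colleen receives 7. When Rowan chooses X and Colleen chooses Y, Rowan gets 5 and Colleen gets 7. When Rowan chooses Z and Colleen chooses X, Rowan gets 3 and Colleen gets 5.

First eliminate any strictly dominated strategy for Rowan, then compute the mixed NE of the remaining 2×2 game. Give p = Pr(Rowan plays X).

Rowan's strategy Z is strictly dominated by X: 5 > 3 and 5 > 3. Eliminate Z.
Colleen's indifference between X and Y determines Rowan's mixing probability p:
  Colleen's payoff from X: p·0 + (1−p)·7 = -7p + 7
  Colleen's payoff from Y: p·7 + (1−p)·2 = 5p + 2
  -7p + 7 = 5p + 2  ⇒  -12p = -5  ⇒  p = 5/12.

p = 5/12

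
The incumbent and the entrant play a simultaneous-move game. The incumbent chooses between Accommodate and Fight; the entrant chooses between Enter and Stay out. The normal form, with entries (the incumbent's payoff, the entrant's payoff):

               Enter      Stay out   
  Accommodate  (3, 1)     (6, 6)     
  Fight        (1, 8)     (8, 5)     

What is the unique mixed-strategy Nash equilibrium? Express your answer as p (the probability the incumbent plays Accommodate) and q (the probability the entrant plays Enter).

The incumbent's mix must leave the entrant indifferent between Enter and Stay out.
  the entrant's payoff to Enter: p·1 + (1−p)·8 = -7p + 8
  the entrant's payoff to Stay out: p·6 + (1−p)·5 = p + 5
  -7p + 8 = p + 5  ⇒  -8p = -3  ⇒  p = 3/8.
For the incumbent to be willing to mix, the incumbent must be indifferent between Accommodate and Fight, which pins down the entrant's mix.
  the incumbent's payoff from Accommodate: q·3 + (1−q)·6 = -3q + 6
  the incumbent's payoff from Fight: q·1 + (1−q)·8 = -7q + 8
  -3q + 6 = -7q + 8  ⇒  4q = 2  ⇒  q = 1/2.

p = 3/8, q = 1/2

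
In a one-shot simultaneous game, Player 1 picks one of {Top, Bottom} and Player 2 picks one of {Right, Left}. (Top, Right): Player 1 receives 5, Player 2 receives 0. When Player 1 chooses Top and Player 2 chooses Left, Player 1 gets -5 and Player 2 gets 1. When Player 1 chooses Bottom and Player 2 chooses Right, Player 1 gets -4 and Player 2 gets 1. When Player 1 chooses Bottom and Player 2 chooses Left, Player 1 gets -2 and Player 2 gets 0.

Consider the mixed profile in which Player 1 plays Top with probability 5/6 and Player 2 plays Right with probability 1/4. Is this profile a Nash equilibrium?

Given Player 1's mix p = 5/6, Player 2's payoff from Right is 1/6 but from Left is 5/6. Player 2 strictly prefers Left, so Player 2 would not mix.
So the proposed profile is not a Nash equilibrium.

No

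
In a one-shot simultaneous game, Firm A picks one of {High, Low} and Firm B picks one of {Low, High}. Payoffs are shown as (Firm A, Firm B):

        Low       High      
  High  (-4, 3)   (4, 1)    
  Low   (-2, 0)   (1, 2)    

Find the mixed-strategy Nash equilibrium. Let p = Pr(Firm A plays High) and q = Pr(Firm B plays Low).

Firm B's indifference between Low and High determines Firm A's mixing probability p:
  Firm B's payoff from Low: p·3 + (1−p)·0 = 3p
  Firm B's payoff from High: p·1 + (1−p)·2 = -p + 2
  3p = -p + 2  ⇒  4p = 2  ⇒  p = 1/2.
For Firm A to be willing to mix, Firm A must be indifferent between High and Low, which pins down Firm B's mix.
  Firm A's payoff to High: q·(-4) + (1−q)·4 = -8q + 4
  Firm A's payoff to Low: q·(-2) + (1−q)·1 = -3q + 1
  -8q + 4 = -3q + 1  ⇒  -5q = -3  ⇒  q = 3/5.

p = 1/2, q = 3/5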